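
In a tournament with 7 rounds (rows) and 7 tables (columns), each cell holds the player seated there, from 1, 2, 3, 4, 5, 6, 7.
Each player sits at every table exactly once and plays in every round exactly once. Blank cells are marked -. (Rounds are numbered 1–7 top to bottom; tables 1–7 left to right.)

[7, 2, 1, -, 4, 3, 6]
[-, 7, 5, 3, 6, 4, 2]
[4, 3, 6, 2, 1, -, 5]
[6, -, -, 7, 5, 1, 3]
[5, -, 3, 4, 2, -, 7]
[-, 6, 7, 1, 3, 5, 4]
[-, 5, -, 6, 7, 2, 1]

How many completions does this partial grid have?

1

Round 1, table 4: eliminating its round and table leaves {5}.
Round 2, table 1: eliminating its round and table leaves {1}.
Round 3, table 6: eliminating its round and table leaves {7}.
Round 4, table 2: eliminating its round and table leaves {4}.
Round 4, table 3: eliminating its round and table leaves {2, 4}.
Round 5, table 2: eliminating its round and table leaves {1}.
Round 5, table 6: eliminating its round and table leaves {6}.
Round 6, table 1: eliminating its round and table leaves {2}.
Round 7, table 1: eliminating its round and table leaves {3}.
Round 7, table 3: eliminating its round and table leaves {4}.
Only one assignment across all blanks avoids any round or table repeat, giving 1 completion.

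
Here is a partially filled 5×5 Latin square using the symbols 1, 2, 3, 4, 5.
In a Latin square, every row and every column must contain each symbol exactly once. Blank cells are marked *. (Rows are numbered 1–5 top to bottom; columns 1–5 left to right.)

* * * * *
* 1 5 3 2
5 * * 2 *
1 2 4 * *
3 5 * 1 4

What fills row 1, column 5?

Row 2, column 1: row 2 has {1, 2, 3, 5} and column 1 has {1, 3, 5}, leaving only 4.
Row 1, column 1: row 1 has {} and column 1 has {1, 3, 4, 5}, leaving only 2.
Row 4, column 4: row 4 has {1, 2, 4} and column 4 has {1, 2, 3}, leaving only 5.
Row 1, column 4: row 1 has {2} and column 4 has {1, 2, 3, 5}, leaving only 4.
Row 1, column 2: row 1 has {2, 4} and column 2 has {1, 2, 5}, leaving only 3.
Row 1, column 3: row 1 has {2, 3, 4} and column 3 has {4, 5}, leaving only 1.
Row 1 already has {1, 2, 3, 4} and column 5 already has {2, 4}, so row 1, column 5 must be 5.

5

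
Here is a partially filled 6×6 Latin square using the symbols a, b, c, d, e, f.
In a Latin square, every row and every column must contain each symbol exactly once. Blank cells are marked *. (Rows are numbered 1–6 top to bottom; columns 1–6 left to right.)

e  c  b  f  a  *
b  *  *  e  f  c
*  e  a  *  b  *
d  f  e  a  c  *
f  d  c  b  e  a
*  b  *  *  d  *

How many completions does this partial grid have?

Row 1, column 6: eliminating its row and column leaves {d}.
Row 2, column 2: eliminating its row and column leaves {a}.
Row 2, column 3: eliminating its row and column leaves {d}.
Row 3, column 1: eliminating its row and column leaves {c}.
Row 3, column 4: eliminating its row and column leaves {c, d}.
Row 3, column 6: eliminating its row and column leaves {d, f}.
Row 4, column 6: eliminating its row and column leaves {b}.
Row 6, column 1: eliminating its row and column leaves {a, c}.
Row 6, column 3: eliminating its row and column leaves {f}.
Row 6, column 4: eliminating its row and column leaves {c}.
Row 6, column 6: eliminating its row and column leaves {e, f}.
Only one assignment across all blanks avoids any row or column repeat, giving 1 completion.

1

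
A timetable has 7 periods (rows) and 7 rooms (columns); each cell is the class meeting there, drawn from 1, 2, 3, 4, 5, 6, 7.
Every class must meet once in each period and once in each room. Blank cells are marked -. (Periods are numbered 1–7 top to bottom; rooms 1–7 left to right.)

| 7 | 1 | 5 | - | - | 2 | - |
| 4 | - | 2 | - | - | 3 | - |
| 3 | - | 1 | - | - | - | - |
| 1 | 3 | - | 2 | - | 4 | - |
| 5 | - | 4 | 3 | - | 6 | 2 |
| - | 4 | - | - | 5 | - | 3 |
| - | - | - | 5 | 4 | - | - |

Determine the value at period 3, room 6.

Period 5, room 2: period 5 has {2, 3, 4, 5, 6} and room 2 has {1, 3, 4}, leaving only 7.
Period 5, room 5: period 5 has {2, 3, 4, 5, 6, 7} and room 5 has {4, 5}, leaving only 1.
Period 3, room 6 is narrowed to {5, 7}.
If it were 7, then period 7, room 6 would be left with no valid symbol.
So period 3, room 6 must be 5.

5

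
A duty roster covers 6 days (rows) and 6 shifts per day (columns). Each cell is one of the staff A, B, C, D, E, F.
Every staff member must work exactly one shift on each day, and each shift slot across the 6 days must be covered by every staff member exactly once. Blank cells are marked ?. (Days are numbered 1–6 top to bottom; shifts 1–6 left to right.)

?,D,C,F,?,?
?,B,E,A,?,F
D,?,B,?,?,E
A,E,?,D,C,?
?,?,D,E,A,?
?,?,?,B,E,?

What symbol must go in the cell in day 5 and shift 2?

F

Day 1, shift 5: day 1 has {C, D, F} and shift 5 has {A, C, E}, leaving only B.
Day 1, shift 1: day 1 has {B, C, D, F} and shift 1 has {A, D}, leaving only E.
Day 1, shift 6: day 1 has {B, C, D, E, F} and shift 6 has {E, F}, leaving only A.
Day 2, shift 1: day 2 has {A, B, E, F} and shift 1 has {A, D, E}, leaving only C.
Day 2, shift 5: day 2 has {A, B, C, E, F} and shift 5 has {A, B, C, E}, leaving only D.
Day 3, shift 4: day 3 has {B, D, E} and shift 4 has {A, B, D, E, F}, leaving only C.
Day 3, shift 5: day 3 has {B, C, D, E} and shift 5 has {A, B, C, D, E}, leaving only F.
Day 3, shift 2: day 3 has {B, C, D, E, F} and shift 2 has {B, D, E}, leaving only A.
Day 4, shift 3: day 4 has {A, C, D, E} and shift 3 has {B, C, D, E}, leaving only F.
Day 4, shift 6: day 4 has {A, C, D, E, F} and shift 6 has {A, E, F}, leaving only B.
Day 5, shift 6: day 5 has {A, D, E} and shift 6 has {A, B, E, F}, leaving only C.
Day 5 already has {A, C, D, E} and shift 2 already has {A, B, D, E}, so day 5, shift 2 must be F.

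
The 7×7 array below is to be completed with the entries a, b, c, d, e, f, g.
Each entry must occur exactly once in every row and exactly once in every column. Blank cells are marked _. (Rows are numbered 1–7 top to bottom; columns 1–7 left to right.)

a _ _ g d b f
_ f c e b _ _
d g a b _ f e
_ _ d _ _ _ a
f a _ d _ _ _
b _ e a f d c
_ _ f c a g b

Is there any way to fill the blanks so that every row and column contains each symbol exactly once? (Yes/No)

No

Row 1, column 3: row 1 together with column 3 already contain {a, b, c, d, e, f, g} — every symbol — so nothing can go there. The grid has no valid completion.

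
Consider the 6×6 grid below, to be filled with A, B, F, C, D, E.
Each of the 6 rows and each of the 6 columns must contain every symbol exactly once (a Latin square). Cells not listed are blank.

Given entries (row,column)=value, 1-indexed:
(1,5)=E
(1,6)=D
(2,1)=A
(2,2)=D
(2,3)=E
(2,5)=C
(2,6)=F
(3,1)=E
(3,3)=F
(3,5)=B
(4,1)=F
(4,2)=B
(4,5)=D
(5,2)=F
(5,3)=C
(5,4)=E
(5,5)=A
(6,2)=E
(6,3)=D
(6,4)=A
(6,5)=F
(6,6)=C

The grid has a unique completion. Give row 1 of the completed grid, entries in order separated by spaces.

C A B F E D

Row 2, column 4: row 2 has {A, F, C, D, E} and column 4 has {A, E}, leaving only B.
Row 3, column 6: row 3 has {B, F, E} and column 6 has {F, C, D}, leaving only A.
Row 3, column 2: row 3 has {A, B, F, E} and column 2 has {B, F, D, E}, leaving only C.
Row 1, column 2: row 1 has {D, E} and column 2 has {B, F, C, D, E}, leaving only A.
Row 1, column 3: row 1 has {A, D, E} and column 3 has {F, C, D, E}, leaving only B.
Row 1, column 1: row 1 has {A, B, D, E} and column 1 has {A, F, E}, leaving only C.
Row 1, column 4: row 1 has {A, B, C, D, E} and column 4 has {A, B, E}, leaving only F.
So row 1 reads: C A B F E D.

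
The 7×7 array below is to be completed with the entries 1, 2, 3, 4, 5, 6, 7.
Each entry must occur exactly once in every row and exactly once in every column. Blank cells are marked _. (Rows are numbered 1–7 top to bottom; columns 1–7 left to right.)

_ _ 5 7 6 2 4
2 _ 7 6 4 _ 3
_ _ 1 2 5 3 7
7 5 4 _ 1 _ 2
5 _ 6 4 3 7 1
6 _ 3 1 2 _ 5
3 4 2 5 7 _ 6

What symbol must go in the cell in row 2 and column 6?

5

Row 1, column 1: row 1 has {2, 4, 5, 6, 7} and column 1 has {2, 3, 5, 6, 7}, leaving only 1.
Row 1, column 2: row 1 has {1, 2, 4, 5, 6, 7} and column 2 has {4, 5}, leaving only 3.
Row 2, column 2: row 2 has {2, 3, 4, 6, 7} and column 2 has {3, 4, 5}, leaving only 1.
Row 2 already has {1, 2, 3, 4, 6, 7} and column 6 already has {2, 3, 7}, so row 2, column 6 must be 5.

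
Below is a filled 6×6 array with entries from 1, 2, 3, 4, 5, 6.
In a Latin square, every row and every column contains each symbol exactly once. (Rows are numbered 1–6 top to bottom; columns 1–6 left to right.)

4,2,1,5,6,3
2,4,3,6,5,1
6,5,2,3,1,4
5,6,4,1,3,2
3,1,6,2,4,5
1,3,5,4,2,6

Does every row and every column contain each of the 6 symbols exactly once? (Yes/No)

Each row is a permutation of the 6 symbols, and so is each column.

Yes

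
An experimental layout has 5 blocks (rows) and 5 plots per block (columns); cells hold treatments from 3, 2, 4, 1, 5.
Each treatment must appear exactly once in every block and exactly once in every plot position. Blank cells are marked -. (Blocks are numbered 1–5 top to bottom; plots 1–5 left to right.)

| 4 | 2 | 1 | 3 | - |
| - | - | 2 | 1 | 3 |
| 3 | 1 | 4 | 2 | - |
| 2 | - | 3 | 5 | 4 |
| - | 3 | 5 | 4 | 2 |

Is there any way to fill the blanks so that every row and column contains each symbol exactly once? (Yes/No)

Block 4, plot 2: block 4 together with plot 2 already contain {3, 2, 4, 1, 5} — every symbol — so nothing can go there. The grid has no valid completion.

No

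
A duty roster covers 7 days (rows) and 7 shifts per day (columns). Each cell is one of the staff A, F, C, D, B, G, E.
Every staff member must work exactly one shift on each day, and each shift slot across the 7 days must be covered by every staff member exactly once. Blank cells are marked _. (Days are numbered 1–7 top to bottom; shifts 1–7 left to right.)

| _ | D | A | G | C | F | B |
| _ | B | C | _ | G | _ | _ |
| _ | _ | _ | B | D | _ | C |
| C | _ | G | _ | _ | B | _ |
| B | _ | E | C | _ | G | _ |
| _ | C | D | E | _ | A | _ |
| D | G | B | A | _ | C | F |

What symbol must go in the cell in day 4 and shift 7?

A

Day 1, shift 1: day 1 has {A, F, C, D, B, G} and shift 1 has {C, D, B}, leaving only E.
Day 3, shift 3: day 3 has {C, D, B} and shift 3 has {A, C, D, B, G, E}, leaving only F.
Day 3, shift 6: day 3 has {F, C, D, B} and shift 6 has {A, F, C, B, G}, leaving only E.
Day 2, shift 6: day 2 has {C, B, G} and shift 6 has {A, F, C, B, G, E}, leaving only D.
Day 2, shift 4: day 2 has {C, D, B, G} and shift 4 has {A, C, B, G, E}, leaving only F.
Day 2, shift 1: day 2 has {F, C, D, B, G} and shift 1 has {C, D, B, E}, leaving only A.
Day 2, shift 7: day 2 has {A, F, C, D, B, G} and shift 7 has {F, C, B}, leaving only E.
Day 3, shift 1: day 3 has {F, C, D, B, E} and shift 1 has {A, C, D, B, E}, leaving only G.
Day 3, shift 2: day 3 has {F, C, D, B, G, E} and shift 2 has {C, D, B, G}, leaving only A.
Day 4, shift 4: day 4 has {C, B, G} and shift 4 has {A, F, C, B, G, E}, leaving only D.
Day 4 already has {C, D, B, G} and shift 7 already has {F, C, B, E}, so day 4, shift 7 must be A.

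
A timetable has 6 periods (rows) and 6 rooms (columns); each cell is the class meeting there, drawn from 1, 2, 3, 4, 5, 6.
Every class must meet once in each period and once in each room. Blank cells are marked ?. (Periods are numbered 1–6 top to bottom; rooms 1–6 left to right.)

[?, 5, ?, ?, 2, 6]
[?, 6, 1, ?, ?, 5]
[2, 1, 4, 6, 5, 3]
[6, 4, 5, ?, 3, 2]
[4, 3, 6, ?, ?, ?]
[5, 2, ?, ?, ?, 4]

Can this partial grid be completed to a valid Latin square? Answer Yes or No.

Period 1, room 3: period 1 has {2, 5, 6} and room 3 has {1, 4, 5, 6}, so it must be 3.
Now period 6, room 3: period 6 together with room 3 already contain {1, 2, 3, 4, 5, 6} — every symbol — so nothing can go there. The grid has no valid completion.

No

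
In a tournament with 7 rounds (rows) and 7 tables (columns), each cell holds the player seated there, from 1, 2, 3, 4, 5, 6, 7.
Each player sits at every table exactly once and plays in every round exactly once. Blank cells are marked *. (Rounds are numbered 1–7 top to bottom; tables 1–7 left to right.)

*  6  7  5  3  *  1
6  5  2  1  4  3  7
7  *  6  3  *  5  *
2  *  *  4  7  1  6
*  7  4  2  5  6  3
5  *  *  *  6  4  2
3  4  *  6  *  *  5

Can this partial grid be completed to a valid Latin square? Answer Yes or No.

Yes

No round or table among the givens repeats a symbol, and propagating forced cells runs into no contradiction.
One valid completion exists (for instance, 4 6 7 5 3 2 1 / 6 5 2 1 4 3 7 / 7 2 6 3 1 5 4 / 2 3 5 4 7 1 6 / 1 7 4 2 5 6 3 / 5 1 3 7 6 4 2 / 3 4 1 6 2 7 5).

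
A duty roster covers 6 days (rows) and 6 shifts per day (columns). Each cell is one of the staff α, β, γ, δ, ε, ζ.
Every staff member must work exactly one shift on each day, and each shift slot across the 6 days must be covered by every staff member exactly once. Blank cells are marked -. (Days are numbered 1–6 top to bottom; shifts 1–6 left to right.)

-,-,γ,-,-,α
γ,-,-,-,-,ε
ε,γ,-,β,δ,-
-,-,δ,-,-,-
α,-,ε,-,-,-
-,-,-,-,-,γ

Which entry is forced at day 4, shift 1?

Day 3, shift 6: day 3 has {β, γ, δ, ε} and shift 6 has {α, γ, ε}, leaving only ζ.
Day 3, shift 3: day 3 has {β, γ, δ, ε, ζ} and shift 3 has {γ, δ, ε}, leaving only α.
Day 4, shift 6: day 4 has {δ} and shift 6 has {α, γ, ε, ζ}, leaving only β.
Day 4 already has {β, δ} and shift 1 already has {α, γ, ε}, so day 4, shift 1 must be ζ.

ζ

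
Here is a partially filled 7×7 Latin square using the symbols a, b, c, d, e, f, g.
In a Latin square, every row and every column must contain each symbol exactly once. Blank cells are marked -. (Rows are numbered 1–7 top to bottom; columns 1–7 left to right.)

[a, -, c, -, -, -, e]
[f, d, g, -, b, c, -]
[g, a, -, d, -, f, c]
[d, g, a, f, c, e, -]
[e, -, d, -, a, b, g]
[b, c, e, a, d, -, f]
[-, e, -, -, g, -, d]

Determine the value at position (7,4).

Row 1, column 5: row 1 has {a, c, e} and column 5 has {a, b, c, d, g}, leaving only f.
Row 1, column 2: row 1 has {a, c, e, f} and column 2 has {a, c, d, e, g}, leaving only b.
Row 1, column 4: row 1 has {a, b, c, e, f} and column 4 has {a, d, f}, leaving only g.
Row 1, column 6: row 1 has {a, b, c, e, f, g} and column 6 has {b, c, e, f}, leaving only d.
Row 2, column 4: row 2 has {b, c, d, f, g} and column 4 has {a, d, f, g}, leaving only e.
Row 2, column 7: row 2 has {b, c, d, e, f, g} and column 7 has {c, d, e, f, g}, leaving only a.
Row 3, column 3: row 3 has {a, c, d, f, g} and column 3 has {a, c, d, e, g}, leaving only b.
Row 3, column 5: row 3 has {a, b, c, d, f, g} and column 5 has {a, b, c, d, f, g}, leaving only e.
Row 4, column 7: row 4 has {a, c, d, e, f, g} and column 7 has {a, c, d, e, f, g}, leaving only b.
Row 5, column 2: row 5 has {a, b, d, e, g} and column 2 has {a, b, c, d, e, g}, leaving only f.
Row 5, column 4: row 5 has {a, b, d, e, f, g} and column 4 has {a, d, e, f, g}, leaving only c.
Row 7 already has {d, e, g} and column 4 already has {a, c, d, e, f, g}, so row 7, column 4 must be b.

b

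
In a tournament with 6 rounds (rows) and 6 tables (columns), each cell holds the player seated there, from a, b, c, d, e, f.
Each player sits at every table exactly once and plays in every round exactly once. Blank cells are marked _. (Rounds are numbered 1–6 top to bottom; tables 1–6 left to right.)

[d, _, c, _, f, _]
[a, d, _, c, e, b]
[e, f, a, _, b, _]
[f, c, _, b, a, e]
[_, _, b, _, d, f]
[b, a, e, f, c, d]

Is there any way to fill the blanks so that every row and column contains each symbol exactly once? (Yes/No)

Yes

No round or table among the givens repeats a symbol, and propagating forced cells runs into no contradiction.
One valid completion exists (for instance, d b c e f a / a d f c e b / e f a d b c / f c d b a e / c e b a d f / b a e f c d).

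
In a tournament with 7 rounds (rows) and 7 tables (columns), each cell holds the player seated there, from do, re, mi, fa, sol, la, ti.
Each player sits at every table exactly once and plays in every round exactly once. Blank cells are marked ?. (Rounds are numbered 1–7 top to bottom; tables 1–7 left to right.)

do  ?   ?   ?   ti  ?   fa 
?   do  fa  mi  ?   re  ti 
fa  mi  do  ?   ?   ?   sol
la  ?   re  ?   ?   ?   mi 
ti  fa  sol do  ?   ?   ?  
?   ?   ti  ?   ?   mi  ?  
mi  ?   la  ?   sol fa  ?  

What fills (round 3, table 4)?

Round 1, table 3: round 1 has {do, fa, ti} and table 3 has {do, re, fa, sol, la, ti}, leaving only mi.
Round 2, table 1: round 2 has {do, re, mi, fa, ti} and table 1 has {do, mi, fa, la, ti}, leaving only sol.
Round 2, table 5: round 2 has {do, re, mi, fa, sol, ti} and table 5 has {sol, ti}, leaving only la.
Round 3, table 5: round 3 has {do, mi, fa, sol} and table 5 has {sol, la, ti}, leaving only re.
Round 5, table 5: round 5 has {do, fa, sol, ti} and table 5 has {re, sol, la, ti}, leaving only mi.
Round 5, table 6: round 5 has {do, mi, fa, sol, ti} and table 6 has {re, mi, fa}, leaving only la.
Round 1, table 6: round 1 has {do, mi, fa, ti} and table 6 has {re, mi, fa, la}, leaving only sol.
Round 3, table 6: round 3 has {do, re, mi, fa, sol} and table 6 has {re, mi, fa, sol, la}, leaving only ti.
Round 3 already has {do, re, mi, fa, sol, ti} and table 4 already has {do, mi}, so round 3, table 4 must be la.

la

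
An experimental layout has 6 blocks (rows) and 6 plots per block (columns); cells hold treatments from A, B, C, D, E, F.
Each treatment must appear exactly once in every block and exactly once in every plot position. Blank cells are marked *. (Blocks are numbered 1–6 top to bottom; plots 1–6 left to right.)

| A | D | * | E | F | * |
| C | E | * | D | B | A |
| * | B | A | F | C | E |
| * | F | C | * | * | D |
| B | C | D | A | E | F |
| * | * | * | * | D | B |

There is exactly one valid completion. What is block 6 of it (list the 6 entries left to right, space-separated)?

Block 6, plot 2: block 6 has {B, D} and plot 2 has {B, C, D, E, F}, leaving only A.
Block 6, plot 4: block 6 has {A, B, D} and plot 4 has {A, D, E, F}, leaving only C.
Block 1, plot 3: block 1 has {A, D, E, F} and plot 3 has {A, C, D}, leaving only B.
Block 1, plot 6: block 1 has {A, B, D, E, F} and plot 6 has {A, B, D, E, F}, leaving only C.
Block 2, plot 3: block 2 has {A, B, C, D, E} and plot 3 has {A, B, C, D}, leaving only F.
Block 6, plot 3: block 6 has {A, B, C, D} and plot 3 has {A, B, C, D, F}, leaving only E.
Block 6, plot 1: block 6 has {A, B, C, D, E} and plot 1 has {A, B, C}, leaving only F.
So block 6 reads: F A E C D B.

F A E C D B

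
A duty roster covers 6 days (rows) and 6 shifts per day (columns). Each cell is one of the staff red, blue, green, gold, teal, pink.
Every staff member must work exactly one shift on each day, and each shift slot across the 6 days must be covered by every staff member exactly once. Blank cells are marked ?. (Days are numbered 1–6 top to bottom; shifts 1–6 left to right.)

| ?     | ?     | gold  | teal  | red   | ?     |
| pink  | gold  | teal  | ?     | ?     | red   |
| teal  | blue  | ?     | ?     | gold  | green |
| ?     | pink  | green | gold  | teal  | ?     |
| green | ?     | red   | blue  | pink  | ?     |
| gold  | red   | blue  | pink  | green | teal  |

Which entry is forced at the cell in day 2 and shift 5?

blue

Day 2 already has {red, gold, teal, pink} and shift 5 already has {red, green, gold, teal, pink}, so day 2, shift 5 must be blue.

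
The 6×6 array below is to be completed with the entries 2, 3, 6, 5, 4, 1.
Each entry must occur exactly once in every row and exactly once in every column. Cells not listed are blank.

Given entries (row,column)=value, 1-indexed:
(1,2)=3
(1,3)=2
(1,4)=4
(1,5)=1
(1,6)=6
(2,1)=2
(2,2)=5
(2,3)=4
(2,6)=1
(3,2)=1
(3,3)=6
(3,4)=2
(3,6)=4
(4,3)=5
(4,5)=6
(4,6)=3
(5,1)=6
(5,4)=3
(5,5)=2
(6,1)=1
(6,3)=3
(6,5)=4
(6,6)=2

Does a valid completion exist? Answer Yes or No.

No row or column among the givens repeats a symbol, and propagating forced cells runs into no contradiction.
One valid completion exists (for instance, 5 3 2 4 1 6 / 2 5 4 6 3 1 / 3 1 6 2 5 4 / 4 2 5 1 6 3 / 6 4 1 3 2 5 / 1 6 3 5 4 2).

Yes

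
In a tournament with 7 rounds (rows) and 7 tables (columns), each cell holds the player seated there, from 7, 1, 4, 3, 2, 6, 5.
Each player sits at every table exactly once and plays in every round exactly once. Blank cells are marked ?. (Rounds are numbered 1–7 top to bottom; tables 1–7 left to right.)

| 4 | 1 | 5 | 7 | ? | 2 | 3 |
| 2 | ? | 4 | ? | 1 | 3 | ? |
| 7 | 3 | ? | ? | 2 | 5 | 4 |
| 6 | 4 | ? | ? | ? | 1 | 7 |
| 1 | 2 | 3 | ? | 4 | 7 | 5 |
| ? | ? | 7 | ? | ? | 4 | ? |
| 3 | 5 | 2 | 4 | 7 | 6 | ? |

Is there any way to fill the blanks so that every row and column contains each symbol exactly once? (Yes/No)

No

Round 4, table 3: round 4 together with table 3 already contain {7, 1, 4, 3, 2, 6, 5} — every symbol — so nothing can go there. The grid has no valid completion.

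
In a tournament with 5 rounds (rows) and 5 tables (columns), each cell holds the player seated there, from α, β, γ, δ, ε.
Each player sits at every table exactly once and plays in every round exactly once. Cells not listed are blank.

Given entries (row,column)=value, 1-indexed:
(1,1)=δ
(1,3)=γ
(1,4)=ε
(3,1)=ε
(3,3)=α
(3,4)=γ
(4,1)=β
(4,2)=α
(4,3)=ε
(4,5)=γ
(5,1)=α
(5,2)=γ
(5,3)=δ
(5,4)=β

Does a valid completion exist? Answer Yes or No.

Yes

No round or table among the givens repeats a symbol, and propagating forced cells runs into no contradiction.
One valid completion exists (for instance, δ β γ ε α / γ ε β α δ / ε δ α γ β / β α ε δ γ / α γ δ β ε).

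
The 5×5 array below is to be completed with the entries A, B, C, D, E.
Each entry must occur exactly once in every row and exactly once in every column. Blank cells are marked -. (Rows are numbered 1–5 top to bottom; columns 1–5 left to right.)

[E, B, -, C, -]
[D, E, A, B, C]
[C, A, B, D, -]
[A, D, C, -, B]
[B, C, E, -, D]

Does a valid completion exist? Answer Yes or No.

No row or column among the givens repeats a symbol, and propagating forced cells runs into no contradiction.
One valid completion exists (for instance, E B D C A / D E A B C / C A B D E / A D C E B / B C E A D).

Yes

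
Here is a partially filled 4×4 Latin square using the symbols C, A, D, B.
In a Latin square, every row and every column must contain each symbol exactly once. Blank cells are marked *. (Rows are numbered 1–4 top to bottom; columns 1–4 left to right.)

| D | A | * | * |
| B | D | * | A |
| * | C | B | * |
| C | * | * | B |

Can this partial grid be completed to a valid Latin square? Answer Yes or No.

Row 4, column 2: row 4 together with column 2 already contain {C, A, D, B} — every symbol — so nothing can go there. The grid has no valid completion.

No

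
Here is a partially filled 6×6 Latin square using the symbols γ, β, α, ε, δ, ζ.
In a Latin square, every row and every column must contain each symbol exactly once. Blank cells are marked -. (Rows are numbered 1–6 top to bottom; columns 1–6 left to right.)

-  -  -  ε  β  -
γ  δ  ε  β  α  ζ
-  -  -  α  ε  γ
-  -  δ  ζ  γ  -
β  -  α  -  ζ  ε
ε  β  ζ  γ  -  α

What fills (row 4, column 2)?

ε

Row 1, column 3: row 1 has {β, ε} and column 3 has {α, ε, δ, ζ}, leaving only γ.
Row 1, column 6: row 1 has {γ, β, ε} and column 6 has {γ, α, ε, ζ}, leaving only δ.
Row 3, column 2: row 3 has {γ, α, ε} and column 2 has {β, δ}, leaving only ζ.
Row 1, column 2: row 1 has {γ, β, ε, δ} and column 2 has {β, δ, ζ}, leaving only α.
Row 4 already has {γ, δ, ζ} and column 2 already has {β, α, δ, ζ}, so row 4, column 2 must be ε.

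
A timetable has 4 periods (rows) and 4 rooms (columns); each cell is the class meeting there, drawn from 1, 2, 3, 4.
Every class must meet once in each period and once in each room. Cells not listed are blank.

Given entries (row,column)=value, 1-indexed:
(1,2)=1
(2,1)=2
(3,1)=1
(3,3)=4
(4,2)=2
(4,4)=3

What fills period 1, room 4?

Period 3, room 2: period 3 has {1, 4} and room 2 has {1, 2}, leaving only 3.
Period 2, room 2: period 2 has {2} and room 2 has {1, 2, 3}, leaving only 4.
Period 2, room 4: period 2 has {2, 4} and room 4 has {3}, leaving only 1.
Period 2, room 3: period 2 has {1, 2, 4} and room 3 has {4}, leaving only 3.
Period 1, room 3: period 1 has {1} and room 3 has {3, 4}, leaving only 2.
Period 1 already has {1, 2} and room 4 already has {1, 3}, so period 1, room 4 must be 4.

4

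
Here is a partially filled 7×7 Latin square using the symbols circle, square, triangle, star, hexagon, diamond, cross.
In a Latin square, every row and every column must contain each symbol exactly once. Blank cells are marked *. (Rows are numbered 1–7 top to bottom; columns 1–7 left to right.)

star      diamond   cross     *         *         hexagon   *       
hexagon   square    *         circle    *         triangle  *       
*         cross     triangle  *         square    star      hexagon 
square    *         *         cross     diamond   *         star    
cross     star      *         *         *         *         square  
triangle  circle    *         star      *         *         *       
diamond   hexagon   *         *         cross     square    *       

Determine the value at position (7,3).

star

Row 2, column 5: row 2 has {circle, square, triangle, hexagon} and column 5 has {square, diamond, cross}, leaving only star.
Row 2, column 3: row 2 has {circle, square, triangle, star, hexagon} and column 3 has {triangle, cross}, leaving only diamond.
Row 2, column 7: row 2 has {circle, square, triangle, star, hexagon, diamond} and column 7 has {square, star, hexagon}, leaving only cross.
Row 3, column 1: row 3 has {square, triangle, star, hexagon, cross} and column 1 has {square, triangle, star, hexagon, diamond, cross}, leaving only circle.
Row 3, column 4: row 3 has {circle, square, triangle, star, hexagon, cross} and column 4 has {circle, star, cross}, leaving only diamond.
Row 4, column 2: row 4 has {square, star, diamond, cross} and column 2 has {circle, square, star, hexagon, diamond, cross}, leaving only triangle.
Row 4, column 6: row 4 has {square, triangle, star, diamond, cross} and column 6 has {square, triangle, star, hexagon}, leaving only circle.
Row 4, column 3: row 4 has {circle, square, triangle, star, diamond, cross} and column 3 has {triangle, diamond, cross}, leaving only hexagon.
Row 5, column 3: row 5 has {square, star, cross} and column 3 has {triangle, hexagon, diamond, cross}, leaving only circle.
Row 7 already has {square, hexagon, diamond, cross} and column 3 already has {circle, triangle, hexagon, diamond, cross}, so row 7, column 3 must be star.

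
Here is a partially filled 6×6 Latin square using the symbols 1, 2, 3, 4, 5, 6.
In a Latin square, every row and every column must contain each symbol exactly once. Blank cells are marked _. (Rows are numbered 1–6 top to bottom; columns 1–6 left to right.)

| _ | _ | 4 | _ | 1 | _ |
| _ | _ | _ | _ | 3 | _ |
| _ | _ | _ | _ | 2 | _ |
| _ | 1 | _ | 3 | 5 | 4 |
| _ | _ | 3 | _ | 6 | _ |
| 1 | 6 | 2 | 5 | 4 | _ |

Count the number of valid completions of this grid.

Row 1, column 1: eliminating its row and column leaves {2, 3, 5, 6}.
Row 1, column 2: eliminating its row and column leaves {2, 3, 5}.
Row 1, column 4: eliminating its row and column leaves {2, 6}.
Row 1, column 6: eliminating its row and column leaves {2, 3, 5, 6}.
Row 2, column 1: eliminating its row and column leaves {2, 4, 5, 6}.
Row 2, column 2: eliminating its row and column leaves {2, 4, 5}.
Row 2, column 3: eliminating its row and column leaves {1, 5, 6}.
Row 2, column 4: eliminating its row and column leaves {1, 2, 4, 6}.
Row 2, column 6: eliminating its row and column leaves {1, 2, 5, 6}.
Row 3, column 1: eliminating its row and column leaves {3, 4, 5, 6}.
Row 3, column 2: eliminating its row and column leaves {3, 4, 5}.
Row 3, column 3: eliminating its row and column leaves {1, 5, 6}.
Row 3, column 4: eliminating its row and column leaves {1, 4, 6}.
Row 3, column 6: eliminating its row and column leaves {1, 3, 5, 6}.
Row 4, column 1: eliminating its row and column leaves {2, 6}.
Row 4, column 3: eliminating its row and column leaves {6}.
Row 5, column 1: eliminating its row and column leaves {2, 4, 5}.
Row 5, column 2: eliminating its row and column leaves {2, 4, 5}.
Row 5, column 4: eliminating its row and column leaves {1, 2, 4}.
Row 5, column 6: eliminating its row and column leaves {1, 2, 5}.
Row 6, column 6: eliminating its row and column leaves {3}.
Enumerating the assignments across these blanks that avoid any row or column repeat gives 24 completions.

24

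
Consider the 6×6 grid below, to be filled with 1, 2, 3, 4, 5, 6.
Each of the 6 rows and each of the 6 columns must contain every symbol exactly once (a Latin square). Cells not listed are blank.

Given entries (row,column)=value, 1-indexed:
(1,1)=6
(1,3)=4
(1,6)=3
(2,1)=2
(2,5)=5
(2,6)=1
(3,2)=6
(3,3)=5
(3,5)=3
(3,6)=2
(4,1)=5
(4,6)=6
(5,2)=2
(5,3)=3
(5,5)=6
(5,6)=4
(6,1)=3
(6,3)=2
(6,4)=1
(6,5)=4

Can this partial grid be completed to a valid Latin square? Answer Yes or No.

Row 2, column 3: row 2 has {1, 2, 5} and column 3 has {2, 3, 4, 5}, so it must be 6.
Row 3, column 4: row 3 has {2, 3, 5, 6} and column 4 has {1}, so it must be 4.
Row 2, column 4: row 2 has {1, 2, 5, 6} and column 4 has {1, 4}, so it must be 3.
Row 2, column 2: row 2 has {1, 2, 3, 5, 6} and column 2 has {2, 6}, so it must be 4.
Row 3, column 1: row 3 has {2, 3, 4, 5, 6} and column 1 has {2, 3, 5, 6}, so it must be 1.
Now row 5, column 1: row 5 together with column 1 already contain {1, 2, 3, 4, 5, 6} — every symbol — so nothing can go there. The grid has no valid completion.

No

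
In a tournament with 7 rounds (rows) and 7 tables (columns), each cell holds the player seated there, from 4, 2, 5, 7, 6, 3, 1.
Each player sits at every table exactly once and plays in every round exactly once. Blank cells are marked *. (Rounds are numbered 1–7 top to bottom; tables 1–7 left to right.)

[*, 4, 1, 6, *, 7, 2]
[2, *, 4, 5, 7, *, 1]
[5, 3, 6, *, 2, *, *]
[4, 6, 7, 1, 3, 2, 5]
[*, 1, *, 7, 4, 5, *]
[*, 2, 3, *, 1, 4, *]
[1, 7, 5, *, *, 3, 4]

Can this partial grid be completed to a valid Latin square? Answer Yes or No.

No

Round 2, table 2: round 2 together with table 2 already contain {4, 2, 5, 7, 6, 3, 1} — every symbol — so nothing can go there. The grid has no valid completion.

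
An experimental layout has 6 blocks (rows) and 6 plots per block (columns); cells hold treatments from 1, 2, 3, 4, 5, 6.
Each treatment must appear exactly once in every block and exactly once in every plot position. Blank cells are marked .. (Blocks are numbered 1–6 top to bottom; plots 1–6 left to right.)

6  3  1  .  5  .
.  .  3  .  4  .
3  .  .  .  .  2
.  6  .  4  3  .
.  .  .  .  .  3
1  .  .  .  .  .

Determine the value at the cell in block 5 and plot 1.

4

Block 1, plot 4: block 1 has {1, 3, 5, 6} and plot 4 has {4}, leaving only 2.
Block 1, plot 6: block 1 has {1, 2, 3, 5, 6} and plot 6 has {2, 3}, leaving only 4.
Block 5, plot 1 is narrowed to {2, 4, 5}.
If it were 2, then block 4, plot 1 would be left with no valid symbol.
If it were 5, then block 4, plot 1 would be left with no valid symbol.
So block 5, plot 1 must be 4.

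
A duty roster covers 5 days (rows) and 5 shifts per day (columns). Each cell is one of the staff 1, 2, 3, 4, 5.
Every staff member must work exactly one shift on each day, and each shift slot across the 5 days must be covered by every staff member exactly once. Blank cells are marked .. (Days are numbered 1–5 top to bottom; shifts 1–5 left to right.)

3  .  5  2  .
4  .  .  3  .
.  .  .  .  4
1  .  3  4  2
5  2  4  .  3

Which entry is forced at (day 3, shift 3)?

Day 1, shift 5: day 1 has {2, 3, 5} and shift 5 has {2, 3, 4}, leaving only 1.
Day 1, shift 2: day 1 has {1, 2, 3, 5} and shift 2 has {2}, leaving only 4.
Day 2, shift 5: day 2 has {3, 4} and shift 5 has {1, 2, 3, 4}, leaving only 5.
Day 2, shift 2: day 2 has {3, 4, 5} and shift 2 has {2, 4}, leaving only 1.
Day 2, shift 3: day 2 has {1, 3, 4, 5} and shift 3 has {3, 4, 5}, leaving only 2.
Day 3 already has {4} and shift 3 already has {2, 3, 4, 5}, so day 3, shift 3 must be 1.

1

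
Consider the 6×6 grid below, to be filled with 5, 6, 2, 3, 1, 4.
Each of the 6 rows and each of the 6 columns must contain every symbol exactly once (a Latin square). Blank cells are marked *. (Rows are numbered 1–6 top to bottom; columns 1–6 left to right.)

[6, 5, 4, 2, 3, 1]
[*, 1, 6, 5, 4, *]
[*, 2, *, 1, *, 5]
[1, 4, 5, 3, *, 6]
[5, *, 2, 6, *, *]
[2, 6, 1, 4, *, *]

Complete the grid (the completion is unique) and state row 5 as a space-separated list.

Row 5, column 2: row 5 has {5, 6, 2} and column 2 has {5, 6, 2, 1, 4}, leaving only 3.
Row 5, column 5: row 5 has {5, 6, 2, 3} and column 5 has {3, 4}, leaving only 1.
Row 5, column 6: row 5 has {5, 6, 2, 3, 1} and column 6 has {5, 6, 1}, leaving only 4.
So row 5 reads: 5 3 2 6 1 4.

5 3 2 6 1 4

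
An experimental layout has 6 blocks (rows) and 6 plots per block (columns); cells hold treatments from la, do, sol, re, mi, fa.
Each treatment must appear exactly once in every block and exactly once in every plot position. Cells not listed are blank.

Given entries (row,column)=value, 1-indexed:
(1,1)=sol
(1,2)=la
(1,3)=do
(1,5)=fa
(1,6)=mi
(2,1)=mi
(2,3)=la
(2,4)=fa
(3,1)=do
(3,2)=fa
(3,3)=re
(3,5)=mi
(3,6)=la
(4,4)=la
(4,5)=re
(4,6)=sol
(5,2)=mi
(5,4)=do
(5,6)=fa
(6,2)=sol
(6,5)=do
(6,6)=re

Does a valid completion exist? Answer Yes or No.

Yes

No block or plot among the givens repeats a symbol, and propagating forced cells runs into no contradiction.
One valid completion exists (for instance, sol la do re fa mi / mi re la fa sol do / do fa re sol mi la / fa do mi la re sol / re mi sol do la fa / la sol fa mi do re).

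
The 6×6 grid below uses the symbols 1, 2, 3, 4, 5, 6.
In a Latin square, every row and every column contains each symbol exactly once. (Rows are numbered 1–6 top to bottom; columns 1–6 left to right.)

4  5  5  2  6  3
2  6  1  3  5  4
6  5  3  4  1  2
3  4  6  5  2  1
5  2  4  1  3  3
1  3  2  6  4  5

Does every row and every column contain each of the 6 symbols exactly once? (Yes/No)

Row 1 contains 5 twice (at columns 2 and 3); row 5 is also not a permutation.

No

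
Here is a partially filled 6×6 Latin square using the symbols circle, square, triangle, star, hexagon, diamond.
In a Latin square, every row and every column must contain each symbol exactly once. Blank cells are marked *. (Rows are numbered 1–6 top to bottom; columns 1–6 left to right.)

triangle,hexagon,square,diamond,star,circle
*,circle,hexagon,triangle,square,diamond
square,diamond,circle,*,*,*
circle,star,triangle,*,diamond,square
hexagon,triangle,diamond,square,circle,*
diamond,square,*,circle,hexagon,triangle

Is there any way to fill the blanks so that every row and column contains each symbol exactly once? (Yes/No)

No row or column among the givens repeats a symbol, and propagating forced cells runs into no contradiction.
One valid completion exists (for instance, triangle hexagon square diamond star circle / star circle hexagon triangle square diamond / square diamond circle star triangle hexagon / circle star triangle hexagon diamond square / hexagon triangle diamond square circle star / diamond square star circle hexagon triangle).

Yes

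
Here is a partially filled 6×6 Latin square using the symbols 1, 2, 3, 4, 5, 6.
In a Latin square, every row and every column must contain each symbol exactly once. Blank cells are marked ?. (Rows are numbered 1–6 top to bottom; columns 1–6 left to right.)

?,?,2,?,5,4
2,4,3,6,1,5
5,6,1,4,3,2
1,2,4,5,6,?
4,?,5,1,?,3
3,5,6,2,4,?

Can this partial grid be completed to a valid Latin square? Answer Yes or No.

Row 4, column 6: row 4 together with column 6 already contain {1, 2, 3, 4, 5, 6} — every symbol — so nothing can go there. The grid has no valid completion.

No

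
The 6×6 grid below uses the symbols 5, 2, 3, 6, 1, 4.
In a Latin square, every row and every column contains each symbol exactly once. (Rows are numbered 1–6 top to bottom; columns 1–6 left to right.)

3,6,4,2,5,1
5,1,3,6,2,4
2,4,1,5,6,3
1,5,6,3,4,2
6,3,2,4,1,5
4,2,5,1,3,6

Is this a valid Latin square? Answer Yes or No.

Yes

Each row is a permutation of the 6 symbols, and so is each column.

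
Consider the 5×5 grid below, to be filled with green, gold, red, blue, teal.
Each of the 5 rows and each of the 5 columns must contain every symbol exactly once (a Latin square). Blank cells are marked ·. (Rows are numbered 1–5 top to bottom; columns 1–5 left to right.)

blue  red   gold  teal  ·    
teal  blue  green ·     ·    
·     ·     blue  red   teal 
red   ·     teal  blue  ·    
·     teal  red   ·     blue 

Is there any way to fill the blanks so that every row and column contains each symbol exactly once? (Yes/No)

Yes

No row or column among the givens repeats a symbol, and propagating forced cells runs into no contradiction.
One valid completion exists (for instance, blue red gold teal green / teal blue green gold red / green gold blue red teal / red green teal blue gold / gold teal red green blue).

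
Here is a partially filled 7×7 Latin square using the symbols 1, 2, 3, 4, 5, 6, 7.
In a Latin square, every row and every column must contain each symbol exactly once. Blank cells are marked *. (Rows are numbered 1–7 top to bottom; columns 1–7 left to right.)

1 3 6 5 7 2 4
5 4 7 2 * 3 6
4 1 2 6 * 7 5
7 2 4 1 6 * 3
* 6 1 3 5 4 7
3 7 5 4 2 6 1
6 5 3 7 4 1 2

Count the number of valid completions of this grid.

1

Row 2, column 5: eliminating its row and column leaves {1}.
Row 3, column 5: eliminating its row and column leaves {3}.
Row 4, column 6: eliminating its row and column leaves {5}.
Row 5, column 1: eliminating its row and column leaves {2}.
Only one assignment across all blanks avoids any row or column repeat, giving 1 completion.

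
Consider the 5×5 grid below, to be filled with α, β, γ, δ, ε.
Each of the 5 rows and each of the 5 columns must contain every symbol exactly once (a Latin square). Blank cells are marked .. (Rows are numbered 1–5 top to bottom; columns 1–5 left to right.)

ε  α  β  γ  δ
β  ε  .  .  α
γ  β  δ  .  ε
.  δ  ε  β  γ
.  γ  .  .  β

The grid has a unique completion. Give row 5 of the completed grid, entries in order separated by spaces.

Row 5, column 3: row 5 has {β, γ} and column 3 has {β, δ, ε}, leaving only α.
Row 5, column 1: row 5 has {α, β, γ} and column 1 has {β, γ, ε}, leaving only δ.
Row 5, column 4: row 5 has {α, β, γ, δ} and column 4 has {β, γ}, leaving only ε.
So row 5 reads: δ γ α ε β.

δ γ α ε β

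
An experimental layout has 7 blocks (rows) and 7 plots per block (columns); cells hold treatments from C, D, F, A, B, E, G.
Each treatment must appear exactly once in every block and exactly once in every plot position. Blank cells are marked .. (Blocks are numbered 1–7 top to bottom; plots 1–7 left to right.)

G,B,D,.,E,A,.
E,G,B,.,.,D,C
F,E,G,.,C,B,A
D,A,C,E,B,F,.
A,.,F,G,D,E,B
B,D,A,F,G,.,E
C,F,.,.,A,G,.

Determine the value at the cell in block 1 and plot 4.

Block 1 already has {D, A, B, E, G} and plot 4 already has {F, E, G}, so block 1, plot 4 must be C.

C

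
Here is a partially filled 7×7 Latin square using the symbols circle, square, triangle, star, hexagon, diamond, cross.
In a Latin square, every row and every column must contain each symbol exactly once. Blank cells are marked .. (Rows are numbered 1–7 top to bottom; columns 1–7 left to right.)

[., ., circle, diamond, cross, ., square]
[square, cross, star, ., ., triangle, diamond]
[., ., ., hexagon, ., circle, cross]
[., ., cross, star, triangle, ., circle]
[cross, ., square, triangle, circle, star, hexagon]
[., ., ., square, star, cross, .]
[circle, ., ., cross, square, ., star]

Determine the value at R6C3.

Row 1, column 6: row 1 has {circle, square, diamond, cross} and column 6 has {circle, triangle, star, cross}, leaving only hexagon.
Row 2, column 4: row 2 has {square, triangle, star, diamond, cross} and column 4 has {square, triangle, star, hexagon, diamond, cross}, leaving only circle.
Row 2, column 5: row 2 has {circle, square, triangle, star, diamond, cross} and column 5 has {circle, square, triangle, star, cross}, leaving only hexagon.
Row 3, column 5: row 3 has {circle, hexagon, cross} and column 5 has {circle, square, triangle, star, hexagon, cross}, leaving only diamond.
Row 3, column 3: row 3 has {circle, hexagon, diamond, cross} and column 3 has {circle, square, star, cross}, leaving only triangle.
Row 3, column 1: row 3 has {circle, triangle, hexagon, diamond, cross} and column 1 has {circle, square, cross}, leaving only star.
Row 1, column 1: row 1 has {circle, square, hexagon, diamond, cross} and column 1 has {circle, square, star, cross}, leaving only triangle.
Row 1, column 2: row 1 has {circle, square, triangle, hexagon, diamond, cross} and column 2 has {cross}, leaving only star.
Row 3, column 2: row 3 has {circle, triangle, star, hexagon, diamond, cross} and column 2 has {star, cross}, leaving only square.
Row 5, column 2: row 5 has {circle, square, triangle, star, hexagon, cross} and column 2 has {square, star, cross}, leaving only diamond.
Row 4, column 2: row 4 has {circle, triangle, star, cross} and column 2 has {square, star, diamond, cross}, leaving only hexagon.
Row 4, column 1: row 4 has {circle, triangle, star, hexagon, cross} and column 1 has {circle, square, triangle, star, cross}, leaving only diamond.
Row 4, column 6: row 4 has {circle, triangle, star, hexagon, diamond, cross} and column 6 has {circle, triangle, star, hexagon, cross}, leaving only square.
Row 6, column 1: row 6 has {square, star, cross} and column 1 has {circle, square, triangle, star, diamond, cross}, leaving only hexagon.
Row 6 already has {square, star, hexagon, cross} and column 3 already has {circle, square, triangle, star, cross}, so row 6, column 3 must be diamond.

diamond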